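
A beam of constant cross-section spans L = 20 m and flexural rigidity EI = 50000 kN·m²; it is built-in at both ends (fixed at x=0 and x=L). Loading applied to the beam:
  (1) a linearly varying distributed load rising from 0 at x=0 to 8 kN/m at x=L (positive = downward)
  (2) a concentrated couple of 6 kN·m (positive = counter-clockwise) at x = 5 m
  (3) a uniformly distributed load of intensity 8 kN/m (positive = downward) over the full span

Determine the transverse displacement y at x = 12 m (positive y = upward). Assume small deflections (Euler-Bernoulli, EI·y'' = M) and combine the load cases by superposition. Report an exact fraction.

y(12) = -28989/312500 m

Load 1 — triangular load w₀=8 kN/m (0→w₀ over full span):
  y_1 = -w₀x²(L-x)²(x+2L)/(120LEI) = -8·12²·(20-12)²·(12+2·20)/(120·20·50000) = -2496/78125 m
Load 2 — applied couple M₀=6 kN·m at a=5 m (b=L-a=15):
  y_2 = (R_Ax³/6 - M_Ax²/2 - M₀(x-a)²/2)/EI  [x>a] with R_A=27/80, M_A=-9/8 = ((27/80)·12³/6 - (-9/8)·12²/2 - 6·(12-5)²/2)/50000 = 39/62500 m
Load 3 — uniform load w=8 kN/m over full span:
  y_3 = -wx²(L-x)²/(24EI) = -8·12²·(20-12)²/(24·50000) = -192/3125 m
Superposition: y = Σ y_i = -28989/312500 m ≈ -0.092765 m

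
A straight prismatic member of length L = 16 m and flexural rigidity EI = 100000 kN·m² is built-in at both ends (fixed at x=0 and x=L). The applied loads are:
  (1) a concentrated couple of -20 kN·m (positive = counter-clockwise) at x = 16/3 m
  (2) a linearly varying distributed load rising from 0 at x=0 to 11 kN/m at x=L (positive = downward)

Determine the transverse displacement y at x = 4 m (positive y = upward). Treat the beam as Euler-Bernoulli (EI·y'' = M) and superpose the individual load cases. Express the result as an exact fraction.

Load 1 — applied couple M₀=-20 kN·m at a=16/3 m (b=L-a=32/3):
  y_1 = (R_Ax³/6 - M_Ax²/2)/EI  [x≤a] with R_A=-5/3, M_A=0 = ((-5/3)·4³/6 - 0·4²/2)/100000 = -1/5625 m
Load 2 — triangular load w₀=11 kN/m (0→w₀ over full span):
  y_2 = -w₀x²(L-x)²(x+2L)/(120LEI) = -11·4²·(16-4)²·(4+2·16)/(120·16·100000) = -297/62500 m
Superposition: y = Σ y_i = -2773/562500 m ≈ -0.004930 m

y(4) = -2773/562500 m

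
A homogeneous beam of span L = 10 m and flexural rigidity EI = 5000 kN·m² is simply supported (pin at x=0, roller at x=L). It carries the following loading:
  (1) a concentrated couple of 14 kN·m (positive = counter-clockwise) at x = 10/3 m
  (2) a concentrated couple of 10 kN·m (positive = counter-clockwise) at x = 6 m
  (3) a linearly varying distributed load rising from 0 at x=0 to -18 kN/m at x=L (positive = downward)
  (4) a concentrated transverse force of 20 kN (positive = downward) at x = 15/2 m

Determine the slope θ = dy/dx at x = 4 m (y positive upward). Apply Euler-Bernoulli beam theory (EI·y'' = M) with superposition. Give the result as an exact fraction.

Load 1 — applied couple M₀=14 kN·m at a=10/3 m (b=L-a=20/3):
  θ_1 = (M₀x²/(2L)-M₀(x-a)+C₁)/EI  [x>a] with C₁=M₀(3b²-L²)/(6L)=70/9 = (14·4²/(2·10)-14·(4-(10/3))+(70/9))/5000 = 217/112500 rad
Load 2 — applied couple M₀=10 kN·m at a=6 m (b=L-a=4):
  θ_2 = (M₀x²/(2L)+C₁)/EI  [x≤a] with C₁=M₀(3b²-L²)/(6L)=-26/3 = (10·4²/(2·10)+(-26/3))/5000 = -1/7500 rad
Load 3 — triangular load w₀=-18 kN/m (0→w₀ over full span):
  θ_3 = -w₀(7L⁴-30L²x²+15x⁴)/(360LEI) = -(-18)·(7·10⁴-30·10²·4²+15·4⁴)/(360·10·5000) = 323/12500 rad
Load 4 — point force P=20 kN at a=15/2 m (b=L-a=5/2):
  θ_4 = -Pb(L²-b²-3x²)/(6LEI)  [x≤a] = -20·(5/2)·(10²-(5/2)²-3·4²)/(6·10·5000) = -61/8000 rad
Superposition: θ = Σ θ_i = 36019/1800000 rad ≈ 0.020011 rad

θ(4) = 36019/1800000 rad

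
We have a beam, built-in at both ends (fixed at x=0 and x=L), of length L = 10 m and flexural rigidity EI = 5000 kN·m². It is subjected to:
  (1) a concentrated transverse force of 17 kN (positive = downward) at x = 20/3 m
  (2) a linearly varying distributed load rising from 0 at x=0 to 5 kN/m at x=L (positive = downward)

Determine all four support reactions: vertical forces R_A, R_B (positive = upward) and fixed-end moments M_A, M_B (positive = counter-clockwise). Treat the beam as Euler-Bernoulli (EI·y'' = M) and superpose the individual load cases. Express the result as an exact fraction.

R_A = 643/54 kN, M_A = 790/27 kN·m, R_B = 1625/54 kN, M_B = -1355/27 kN·m

Load 1 — point force P=17 kN at a=20/3 m (b=L-a=10/3):
  R_A = Pb²(3a+b)/L³ = 17·(10/3)²·(3·(20/3)+(10/3))/10³ = 119/27 kN
  M_A = Pab²/L² = 17·(20/3)·(10/3)²/10² = 340/27 kN·m
  R_B = Pa²(a+3b)/L³ = 17·(20/3)²·((20/3)+3·(10/3))/10³ = 340/27 kN
  M_B = -Pa²b/L² = -17·(20/3)²·(10/3)/10² = -680/27 kN·m
Load 2 — triangular load w₀=5 kN/m (0→w₀ over full span):
  R_A = 3w₀L/20 = 3·5·10/20 = 15/2 kN
  M_A = w₀L²/30 = 5·10²/30 = 50/3 kN·m
  R_B = 7w₀L/20 = 7·5·10/20 = 35/2 kN
  M_B = -w₀L²/20 = -5·10²/20 = -25 kN·m
Superposition: R_A = 643/54 kN, M_A = 790/27 kN·m, R_B = 1625/54 kN, M_B = -1355/27 kN·m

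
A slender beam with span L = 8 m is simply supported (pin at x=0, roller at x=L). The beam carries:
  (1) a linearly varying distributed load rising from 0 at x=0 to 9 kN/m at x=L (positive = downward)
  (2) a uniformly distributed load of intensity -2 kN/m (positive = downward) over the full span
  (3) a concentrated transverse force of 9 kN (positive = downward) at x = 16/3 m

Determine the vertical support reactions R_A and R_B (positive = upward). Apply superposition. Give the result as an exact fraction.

Load 1 — triangular load w₀=9 kN/m (0→w₀ over full span):
  R_A = w₀L/6 = 9·8/6 = 12 kN
  R_B = w₀L/3 = 9·8/3 = 24 kN
Load 2 — uniform load w=-2 kN/m over full span:
  R_A = wL/2 = (-2)·8/2 = -8 kN
  R_B = wL/2 = (-2)·8/2 = -8 kN
Load 3 — point force P=9 kN at a=16/3 m (b=L-a=8/3):
  R_A = Pb/L = 9·(8/3)/8 = 3 kN
  R_B = Pa/L = 9·(16/3)/8 = 6 kN
Superposition: R_A = 7 kN, R_B = 22 kN

R_A = 7 kN, R_B = 22 kN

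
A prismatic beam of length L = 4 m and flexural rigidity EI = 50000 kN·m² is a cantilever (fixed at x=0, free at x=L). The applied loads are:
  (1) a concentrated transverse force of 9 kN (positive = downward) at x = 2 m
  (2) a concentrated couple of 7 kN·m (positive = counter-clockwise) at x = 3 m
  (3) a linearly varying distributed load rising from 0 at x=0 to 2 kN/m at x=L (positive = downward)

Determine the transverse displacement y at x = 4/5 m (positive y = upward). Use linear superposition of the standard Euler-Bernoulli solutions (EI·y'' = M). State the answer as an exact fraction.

y(4/5) = -34133/292968750 m

Load 1 — point force P=9 kN at a=2 m (b=L-a=2):
  y_1 = -Px²(3a-x)/(6EI)  [x≤a] = -9·(4/5)²·(3·2-(4/5))/(6·50000) = -39/390625 m
Load 2 — applied couple M₀=7 kN·m at a=3 m (b=L-a=1):
  y_2 = M₀x²/(2EI)  [x≤a] = 7·(4/5)²/(2·50000) = 7/156250 m
Load 3 — triangular load w₀=2 kN/m (0→w₀ over full span):
  y_3 = (w₀Lx³/12-w₀L²x²/6-w₀x⁵/(120L))/EI = (2·4·(4/5)³/12-2·4²·(4/5)²/6-2·(4/5)⁵/(120·4))/50000 = -9004/146484375 m
Superposition: y = Σ y_i = -34133/292968750 m ≈ -0.000117 m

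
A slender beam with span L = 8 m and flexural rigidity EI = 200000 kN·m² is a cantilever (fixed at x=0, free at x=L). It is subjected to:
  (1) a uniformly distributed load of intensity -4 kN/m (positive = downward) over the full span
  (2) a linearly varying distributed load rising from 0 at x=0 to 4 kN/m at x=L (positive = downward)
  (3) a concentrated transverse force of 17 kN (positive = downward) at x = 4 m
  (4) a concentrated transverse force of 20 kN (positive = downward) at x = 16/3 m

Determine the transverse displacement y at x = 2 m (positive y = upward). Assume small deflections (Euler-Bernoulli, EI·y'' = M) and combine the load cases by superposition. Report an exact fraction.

y(2) = -1751/1500000 m

Load 1 — uniform load w=-4 kN/m over full span:
  y_1 = -wx²(x²-4Lx+6L²)/(24EI) = -(-4)·2²·(2²-4·8·2+6·8²)/(24·200000) = 27/25000 m
Load 2 — triangular load w₀=4 kN/m (0→w₀ over full span):
  y_2 = (w₀Lx³/12-w₀L²x²/6-w₀x⁵/(120L))/EI = (4·8·2³/12-4·8²·2²/6-4·2⁵/(120·8))/200000 = -1121/1500000 m
Load 3 — point force P=17 kN at a=4 m (b=L-a=4):
  y_3 = -Px²(3a-x)/(6EI)  [x≤a] = -17·2²·(3·4-2)/(6·200000) = -17/30000 m
Load 4 — point force P=20 kN at a=16/3 m (b=L-a=8/3):
  y_4 = -Px²(3a-x)/(6EI)  [x≤a] = -20·2²·(3·(16/3)-2)/(6·200000) = -7/7500 m
Superposition: y = Σ y_i = -1751/1500000 m ≈ -0.001167 m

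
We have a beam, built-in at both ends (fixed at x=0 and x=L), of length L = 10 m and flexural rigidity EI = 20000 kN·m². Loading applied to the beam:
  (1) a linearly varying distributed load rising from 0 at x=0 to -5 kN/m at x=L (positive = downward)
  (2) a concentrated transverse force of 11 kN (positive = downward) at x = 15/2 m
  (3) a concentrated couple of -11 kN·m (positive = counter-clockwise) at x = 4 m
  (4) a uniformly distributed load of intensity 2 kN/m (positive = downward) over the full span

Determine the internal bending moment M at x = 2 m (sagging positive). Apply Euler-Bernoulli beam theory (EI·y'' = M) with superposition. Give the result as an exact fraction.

Load 1 — triangular load w₀=-5 kN/m (0→w₀ over full span):
  M_1 = 3w₀Lx/20 - w₀L²/30 - w₀x³/(6L) = 3·(-5)·10·2/20 - (-5)·10²/30 - (-5)·2³/(6·10) = 7/3 kN·m
Load 2 — point force P=11 kN at a=15/2 m (b=L-a=5/2):
  M_2 = Pb²(3a+b)x/L³ - Pab²/L²  [x≤a] = 11·(5/2)²·(3·(15/2)+(5/2))·2/10³ - 11·(15/2)·(5/2)²/10² = -55/32 kN·m
Load 3 — applied couple M₀=-11 kN·m at a=4 m (b=L-a=6):
  M_3 = R_Ax - M_A  [x≤a] with R_A=-198/125, M_A=-33/25 = (-198/125)·2 - (-33/25) = -231/125 kN·m
Load 4 — uniform load w=2 kN/m over full span:
  M_4 = wLx/2 - wL²/12 - wx²/2 = 2·10·2/2 - 2·10²/12 - 2·2²/2 = -2/3 kN·m
Superposition: M = Σ M_i = -22801/12000 kN·m ≈ -1.900083 kN·m

M(2) = -22801/12000 kN·m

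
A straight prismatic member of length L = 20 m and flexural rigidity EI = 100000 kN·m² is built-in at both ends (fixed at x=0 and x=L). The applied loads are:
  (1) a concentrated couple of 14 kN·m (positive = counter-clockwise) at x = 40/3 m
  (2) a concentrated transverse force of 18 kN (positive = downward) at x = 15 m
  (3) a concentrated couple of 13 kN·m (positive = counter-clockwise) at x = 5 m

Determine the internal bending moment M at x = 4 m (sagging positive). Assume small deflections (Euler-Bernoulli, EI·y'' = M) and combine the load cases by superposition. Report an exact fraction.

M(4) = -287/240 kN·m

Load 1 — applied couple M₀=14 kN·m at a=40/3 m (b=L-a=20/3):
  M_1 = R_Ax - M_A  [x≤a] with R_A=14/15, M_A=14/3 = (14/15)·4 - (14/3) = -14/15 kN·m
Load 2 — point force P=18 kN at a=15 m (b=L-a=5):
  M_2 = Pb²(3a+b)x/L³ - Pab²/L²  [x≤a] = 18·5²·(3·15+5)·4/20³ - 18·15·5²/20² = -45/8 kN·m
Load 3 — applied couple M₀=13 kN·m at a=5 m (b=L-a=15):
  M_3 = R_Ax - M_A  [x≤a] with R_A=117/160, M_A=-39/16 = (117/160)·4 - (-39/16) = 429/80 kN·m
Superposition: M = Σ M_i = -287/240 kN·m ≈ -1.195833 kN·m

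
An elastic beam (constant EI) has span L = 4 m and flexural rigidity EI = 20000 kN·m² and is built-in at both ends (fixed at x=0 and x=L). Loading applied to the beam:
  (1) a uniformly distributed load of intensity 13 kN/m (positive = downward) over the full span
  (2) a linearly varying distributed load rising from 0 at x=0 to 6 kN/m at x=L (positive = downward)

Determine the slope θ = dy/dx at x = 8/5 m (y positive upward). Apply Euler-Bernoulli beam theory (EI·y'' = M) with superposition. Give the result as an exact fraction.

θ(8/5) = -83/390625 rad

Load 1 — uniform load w=13 kN/m over full span:
  θ_1 = -wx(L-x)(L-2x)/(12EI) = -13·(8/5)·(4-(8/5))·(4-2·(8/5))/(12·20000) = -13/78125 rad
Load 2 — triangular load w₀=6 kN/m (0→w₀ over full span):
  θ_2 = -w₀(2x(L-x)(L-2x)(x+2L)+x²(L-x)²)/(120LEI) = -6·(2·(8/5)·(4-(8/5))·(4-2·(8/5))·((8/5)+2·4)+(8/5)²·(4-(8/5))²)/(120·4·20000) = -18/390625 rad
Superposition: θ = Σ θ_i = -83/390625 rad ≈ -0.000212 rad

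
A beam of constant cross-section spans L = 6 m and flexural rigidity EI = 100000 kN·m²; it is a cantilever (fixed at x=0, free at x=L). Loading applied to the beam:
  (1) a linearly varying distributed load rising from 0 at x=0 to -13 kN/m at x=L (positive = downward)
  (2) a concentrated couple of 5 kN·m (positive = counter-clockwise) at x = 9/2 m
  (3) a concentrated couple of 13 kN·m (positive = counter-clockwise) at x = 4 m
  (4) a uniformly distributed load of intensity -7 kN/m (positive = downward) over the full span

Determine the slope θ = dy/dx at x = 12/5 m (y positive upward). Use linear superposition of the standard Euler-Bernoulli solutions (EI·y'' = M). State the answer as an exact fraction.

Load 1 — triangular load w₀=-13 kN/m (0→w₀ over full span):
  θ_1 = (w₀Lx²/4-w₀L²x/3-w₀x⁴/(24L))/EI = ((-13)·6·(12/5)²/4-(-13)·6²·(12/5)/3-(-13)·(12/5)⁴/(24·6))/100000 = 20709/7812500 rad
Load 2 — applied couple M₀=5 kN·m at a=9/2 m (b=L-a=3/2):
  θ_2 = M₀x/EI  [x≤a] = 5·(12/5)/100000 = 3/25000 rad
Load 3 — applied couple M₀=13 kN·m at a=4 m (b=L-a=2):
  θ_3 = M₀x/EI  [x≤a] = 13·(12/5)/100000 = 39/125000 rad
Load 4 — uniform load w=-7 kN/m over full span:
  θ_4 = -wx(x²-3Lx+3L²)/(6EI) = -(-7)·(12/5)·((12/5)²-3·6·(12/5)+3·6²)/(6·100000) = 3087/1562500 rad
Superposition: θ = Σ θ_i = 39519/7812500 rad ≈ 0.005058 rad

θ(12/5) = 39519/7812500 rad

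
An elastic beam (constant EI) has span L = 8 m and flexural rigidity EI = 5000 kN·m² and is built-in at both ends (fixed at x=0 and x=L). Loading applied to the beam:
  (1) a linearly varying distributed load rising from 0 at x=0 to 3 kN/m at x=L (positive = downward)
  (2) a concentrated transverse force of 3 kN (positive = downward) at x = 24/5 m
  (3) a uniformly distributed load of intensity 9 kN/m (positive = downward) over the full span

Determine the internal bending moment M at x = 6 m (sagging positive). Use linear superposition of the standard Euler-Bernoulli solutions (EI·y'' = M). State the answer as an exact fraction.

M(6) = 2033/250 kN·m

Load 1 — triangular load w₀=3 kN/m (0→w₀ over full span):
  M_1 = 3w₀Lx/20 - w₀L²/30 - w₀x³/(6L) = 3·3·8·6/20 - 3·8²/30 - 3·6³/(6·8) = 17/10 kN·m
Load 2 — point force P=3 kN at a=24/5 m (b=L-a=16/5):
  M_2 = Pa²(a+3b)(L-x)/L³ - Pa²b/L²  [x>a] = 3·(24/5)²·((24/5)+3·(16/5))·(8-6)/8³ - 3·(24/5)²·(16/5)/8² = 54/125 kN·m
Load 3 — uniform load w=9 kN/m over full span:
  M_3 = wLx/2 - wL²/12 - wx²/2 = 9·8·6/2 - 9·8²/12 - 9·6²/2 = 6 kN·m
Superposition: M = Σ M_i = 2033/250 kN·m ≈ 8.132000 kN·m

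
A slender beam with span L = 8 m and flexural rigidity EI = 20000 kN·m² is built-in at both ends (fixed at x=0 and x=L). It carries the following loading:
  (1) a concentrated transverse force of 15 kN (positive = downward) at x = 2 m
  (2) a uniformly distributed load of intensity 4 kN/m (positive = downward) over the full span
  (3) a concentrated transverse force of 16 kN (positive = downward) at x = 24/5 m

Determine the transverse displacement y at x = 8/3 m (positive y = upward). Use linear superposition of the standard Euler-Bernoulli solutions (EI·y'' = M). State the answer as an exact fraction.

Load 1 — point force P=15 kN at a=2 m (b=L-a=6):
  y_1 = -Pa²(L-x)²(3bL-(3b+a)(L-x))/(6L³EI)  [x>a] = -15·2²·(8-(8/3))²·(3·6·8-(3·6+2)·(8-(8/3)))/(6·8³·20000) = -7/6750 m
Load 2 — uniform load w=4 kN/m over full span:
  y_2 = -wx²(L-x)²/(24EI) = -4·(8/3)²·(8-(8/3))²/(24·20000) = -256/151875 m
Load 3 — point force P=16 kN at a=24/5 m (b=L-a=16/5):
  y_3 = -Pb²x²(3aL-(3a+b)x)/(6L³EI)  [x≤a] = -16·(16/5)²·(8/3)²·(3·(24/5)·8-(3·(24/5)+(16/5))·(8/3))/(6·8³·20000) = -8192/6328125 m
Superposition: y = Σ y_i = -152527/37968750 m ≈ -0.004017 m

y(8/3) = -152527/37968750 m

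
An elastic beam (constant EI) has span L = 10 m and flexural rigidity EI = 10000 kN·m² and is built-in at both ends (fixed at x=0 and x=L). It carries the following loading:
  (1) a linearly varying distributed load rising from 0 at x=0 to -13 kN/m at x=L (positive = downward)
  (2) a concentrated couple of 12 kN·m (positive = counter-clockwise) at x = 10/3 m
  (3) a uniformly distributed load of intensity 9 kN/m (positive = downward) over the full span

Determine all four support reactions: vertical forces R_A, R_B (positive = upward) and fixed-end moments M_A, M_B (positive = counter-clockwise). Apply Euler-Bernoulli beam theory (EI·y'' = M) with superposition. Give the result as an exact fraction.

Load 1 — triangular load w₀=-13 kN/m (0→w₀ over full span):
  R_A = 3w₀L/20 = 3·(-13)·10/20 = -39/2 kN
  M_A = w₀L²/30 = (-13)·10²/30 = -130/3 kN·m
  R_B = 7w₀L/20 = 7·(-13)·10/20 = -91/2 kN
  M_B = -w₀L²/20 = -(-13)·10²/20 = 65 kN·m
Load 2 — applied couple M₀=12 kN·m at a=10/3 m (b=L-a=20/3):
  R_A = 6M₀ab/L³ = 6·12·(10/3)·(20/3)/10³ = 8/5 kN
  M_A = M₀b(2a-b)/L² = 12·(20/3)·(2·(10/3)-(20/3))/10² = 0 kN·m
  R_B = -6M₀ab/L³ = -6·12·(10/3)·(20/3)/10³ = -8/5 kN
  M_B = M₀a(2b-a)/L² = 12·(10/3)·(2·(20/3)-(10/3))/10² = 4 kN·m
Load 3 — uniform load w=9 kN/m over full span:
  R_A = wL/2 = 9·10/2 = 45 kN
  M_A = wL²/12 = 9·10²/12 = 75 kN·m
  R_B = wL/2 = 9·10/2 = 45 kN
  M_B = -wL²/12 = -9·10²/12 = -75 kN·m
Superposition: R_A = 271/10 kN, M_A = 95/3 kN·m, R_B = -21/10 kN, M_B = -6 kN·m

R_A = 271/10 kN, M_A = 95/3 kN·m, R_B = -21/10 kN, M_B = -6 kN·m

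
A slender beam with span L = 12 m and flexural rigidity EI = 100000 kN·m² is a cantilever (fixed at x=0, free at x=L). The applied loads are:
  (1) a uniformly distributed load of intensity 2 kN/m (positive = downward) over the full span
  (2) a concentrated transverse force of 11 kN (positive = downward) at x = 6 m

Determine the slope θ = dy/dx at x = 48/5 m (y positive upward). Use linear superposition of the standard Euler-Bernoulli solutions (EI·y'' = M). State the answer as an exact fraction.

Load 1 — uniform load w=2 kN/m over full span:
  θ_1 = -wx(x²-3Lx+3L²)/(6EI) = -2·(48/5)·((48/5)²-3·12·(48/5)+3·12²)/(6·100000) = -2232/390625 rad
Load 2 — point force P=11 kN at a=6 m (b=L-a=6):
  θ_2 = -Pa²/(2EI)  [x>a] = -11·6²/(2·100000) = -99/50000 rad
Superposition: θ = Σ θ_i = -48087/6250000 rad ≈ -0.007694 rad

θ(48/5) = -48087/6250000 rad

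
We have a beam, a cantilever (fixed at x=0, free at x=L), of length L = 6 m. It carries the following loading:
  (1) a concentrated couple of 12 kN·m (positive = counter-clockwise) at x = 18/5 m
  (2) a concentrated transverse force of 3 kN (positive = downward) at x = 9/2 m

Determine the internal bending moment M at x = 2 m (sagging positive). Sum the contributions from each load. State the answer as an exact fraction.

Load 1 — applied couple M₀=12 kN·m at a=18/5 m (b=L-a=12/5):
  M_1 = M₀  [x≤a] = 12 = 12 kN·m
Load 2 — point force P=3 kN at a=9/2 m (b=L-a=3/2):
  M_2 = -P(a-x)  [x≤a] = -3·((9/2)-2) = -15/2 kN·m
Superposition: M = Σ M_i = 9/2 kN·m ≈ 4.500000 kN·m

M(2) = 9/2 kN·m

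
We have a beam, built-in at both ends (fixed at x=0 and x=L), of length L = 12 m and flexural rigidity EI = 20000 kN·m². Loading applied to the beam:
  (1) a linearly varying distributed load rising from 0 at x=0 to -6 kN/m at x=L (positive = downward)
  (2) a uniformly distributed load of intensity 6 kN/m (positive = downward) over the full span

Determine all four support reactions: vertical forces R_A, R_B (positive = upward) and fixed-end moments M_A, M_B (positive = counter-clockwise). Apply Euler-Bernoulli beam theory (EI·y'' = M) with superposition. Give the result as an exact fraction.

Load 1 — triangular load w₀=-6 kN/m (0→w₀ over full span):
  R_A = 3w₀L/20 = 3·(-6)·12/20 = -54/5 kN
  M_A = w₀L²/30 = (-6)·12²/30 = -144/5 kN·m
  R_B = 7w₀L/20 = 7·(-6)·12/20 = -126/5 kN
  M_B = -w₀L²/20 = -(-6)·12²/20 = 216/5 kN·m
Load 2 — uniform load w=6 kN/m over full span:
  R_A = wL/2 = 6·12/2 = 36 kN
  M_A = wL²/12 = 6·12²/12 = 72 kN·m
  R_B = wL/2 = 6·12/2 = 36 kN
  M_B = -wL²/12 = -6·12²/12 = -72 kN·m
Superposition: R_A = 126/5 kN, M_A = 216/5 kN·m, R_B = 54/5 kN, M_B = -144/5 kN·m

R_A = 126/5 kN, M_A = 216/5 kN·m, R_B = 54/5 kN, M_B = -144/5 kN·m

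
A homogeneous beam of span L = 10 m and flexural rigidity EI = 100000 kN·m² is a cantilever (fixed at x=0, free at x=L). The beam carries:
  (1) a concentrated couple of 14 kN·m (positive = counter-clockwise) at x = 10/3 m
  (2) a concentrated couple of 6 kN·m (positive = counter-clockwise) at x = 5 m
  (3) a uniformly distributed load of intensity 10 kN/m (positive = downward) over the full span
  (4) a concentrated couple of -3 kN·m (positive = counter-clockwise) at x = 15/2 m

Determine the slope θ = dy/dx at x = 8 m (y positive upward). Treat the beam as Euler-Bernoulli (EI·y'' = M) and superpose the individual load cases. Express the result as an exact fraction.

Load 1 — applied couple M₀=14 kN·m at a=10/3 m (b=L-a=20/3):
  θ_1 = M₀a/EI  [x>a] = 14·(10/3)/100000 = 7/15000 rad
Load 2 — applied couple M₀=6 kN·m at a=5 m (b=L-a=5):
  θ_2 = M₀a/EI  [x>a] = 6·5/100000 = 3/10000 rad
Load 3 — uniform load w=10 kN/m over full span:
  θ_3 = -wx(x²-3Lx+3L²)/(6EI) = -10·8·(8²-3·10·8+3·10²)/(6·100000) = -31/1875 rad
Load 4 — applied couple M₀=-3 kN·m at a=15/2 m (b=L-a=5/2):
  θ_4 = M₀a/EI  [x>a] = (-3)·(15/2)/100000 = -9/40000 rad
Superposition: θ = Σ θ_i = -1919/120000 rad ≈ -0.015992 rad

θ(8) = -1919/120000 rad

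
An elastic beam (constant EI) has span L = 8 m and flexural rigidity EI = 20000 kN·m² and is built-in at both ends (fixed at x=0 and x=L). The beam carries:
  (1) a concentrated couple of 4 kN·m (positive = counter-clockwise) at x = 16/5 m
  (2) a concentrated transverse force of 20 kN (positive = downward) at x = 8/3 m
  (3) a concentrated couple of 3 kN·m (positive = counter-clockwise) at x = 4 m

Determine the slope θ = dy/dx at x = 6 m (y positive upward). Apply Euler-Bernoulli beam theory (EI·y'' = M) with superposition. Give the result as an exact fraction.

θ(6) = 7103/12000000 rad

Load 1 — applied couple M₀=4 kN·m at a=16/5 m (b=L-a=24/5):
  θ_1 = (R_Ax²/2 - M_Ax - M₀(x-a))/EI  [x>a] with R_A=18/25, M_A=12/25 = ((18/25)·6²/2 - (12/25)·6 - 4·(6-(16/5)))/20000 = -7/125000 rad
Load 2 — point force P=20 kN at a=8/3 m (b=L-a=16/3):
  θ_2 = Pa²(L-x)(2bL-(3b+a)(L-x))/(2L³EI)  [x>a] = 20·(8/3)²·(8-6)·(2·(16/3)·8-(3·(16/3)+(8/3))·(8-6))/(2·8³·20000) = 1/1500 rad
Load 3 — applied couple M₀=3 kN·m at a=4 m (b=L-a=4):
  θ_3 = (R_Ax²/2 - M_Ax - M₀(x-a))/EI  [x>a] with R_A=9/16, M_A=3/4 = ((9/16)·6²/2 - (3/4)·6 - 3·(6-4))/20000 = -3/160000 rad
Superposition: θ = Σ θ_i = 7103/12000000 rad ≈ 0.000592 rad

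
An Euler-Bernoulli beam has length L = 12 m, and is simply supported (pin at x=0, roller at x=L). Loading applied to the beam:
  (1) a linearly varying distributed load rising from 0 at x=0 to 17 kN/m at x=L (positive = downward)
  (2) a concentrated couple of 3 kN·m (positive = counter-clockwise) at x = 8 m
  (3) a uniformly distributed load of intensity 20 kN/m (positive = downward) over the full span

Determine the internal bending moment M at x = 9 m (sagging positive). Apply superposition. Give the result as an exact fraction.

M(9) = 3225/8 kN·m

Load 1 — triangular load w₀=17 kN/m (0→w₀ over full span):
  M_1 = w₀Lx/6 - w₀x³/(6L) = 17·12·9/6 - 17·9³/(6·12) = 1071/8 kN·m
Load 2 — applied couple M₀=3 kN·m at a=8 m (b=L-a=4):
  M_2 = M₀x/L - M₀  [x>a] = 3·9/12 - 3 = -3/4 kN·m
Load 3 — uniform load w=20 kN/m over full span:
  M_3 = wx(L-x)/2 = 20·9·(12-9)/2 = 270 kN·m
Superposition: M = Σ M_i = 3225/8 kN·m ≈ 403.125000 kN·m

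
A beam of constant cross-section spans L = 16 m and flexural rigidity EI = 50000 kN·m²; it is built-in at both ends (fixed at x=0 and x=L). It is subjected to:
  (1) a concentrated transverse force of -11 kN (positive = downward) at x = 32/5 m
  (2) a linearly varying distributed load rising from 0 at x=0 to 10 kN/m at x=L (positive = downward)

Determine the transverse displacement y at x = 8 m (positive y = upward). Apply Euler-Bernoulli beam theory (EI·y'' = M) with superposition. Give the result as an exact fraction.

y(8) = -5024/390625 m

Load 1 — point force P=-11 kN at a=32/5 m (b=L-a=48/5):
  y_1 = -Pa²(L-x)²(3bL-(3b+a)(L-x))/(6L³EI)  [x>a] = -(-11)·(32/5)²·(16-8)²·(3·(48/5)·16-(3·(48/5)+(32/5))·(16-8))/(6·16³·50000) = 4928/1171875 m
Load 2 — triangular load w₀=10 kN/m (0→w₀ over full span):
  y_2 = -w₀x²(L-x)²(x+2L)/(120LEI) = -10·8²·(16-8)²·(8+2·16)/(120·16·50000) = -32/1875 m
Superposition: y = Σ y_i = -5024/390625 m ≈ -0.012861 m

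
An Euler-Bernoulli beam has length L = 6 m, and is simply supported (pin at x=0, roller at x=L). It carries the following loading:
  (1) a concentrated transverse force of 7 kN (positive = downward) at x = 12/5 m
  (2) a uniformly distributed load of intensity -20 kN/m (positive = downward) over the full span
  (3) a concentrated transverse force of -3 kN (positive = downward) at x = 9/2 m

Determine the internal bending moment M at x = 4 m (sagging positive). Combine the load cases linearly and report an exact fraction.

Load 1 — point force P=7 kN at a=12/5 m (b=L-a=18/5):
  M_1 = Pa(L-x)/L  [x>a] = 7·(12/5)·(6-4)/6 = 28/5 kN·m
Load 2 — uniform load w=-20 kN/m over full span:
  M_2 = wx(L-x)/2 = (-20)·4·(6-4)/2 = -80 kN·m
Load 3 — point force P=-3 kN at a=9/2 m (b=L-a=3/2):
  M_3 = Pbx/L  [x≤a] = (-3)·(3/2)·4/6 = -3 kN·m
Superposition: M = Σ M_i = -387/5 kN·m ≈ -77.400000 kN·m

M(4) = -387/5 kN·m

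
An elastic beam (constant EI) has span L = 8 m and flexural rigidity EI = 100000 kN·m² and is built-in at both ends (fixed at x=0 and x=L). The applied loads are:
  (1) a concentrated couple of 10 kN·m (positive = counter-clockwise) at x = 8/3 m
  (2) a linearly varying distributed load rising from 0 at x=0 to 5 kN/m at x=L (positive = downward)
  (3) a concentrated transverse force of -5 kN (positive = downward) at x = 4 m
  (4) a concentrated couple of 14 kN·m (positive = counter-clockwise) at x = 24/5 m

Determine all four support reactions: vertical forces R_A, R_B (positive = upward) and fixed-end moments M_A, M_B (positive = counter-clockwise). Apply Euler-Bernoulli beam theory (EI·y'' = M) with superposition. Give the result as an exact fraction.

R_A = 1153/150 kN, M_A = 761/75 kN·m, R_B = 1097/150 kN, M_B = -449/75 kN·m

Load 1 — applied couple M₀=10 kN·m at a=8/3 m (b=L-a=16/3):
  R_A = 6M₀ab/L³ = 6·10·(8/3)·(16/3)/8³ = 5/3 kN
  M_A = M₀b(2a-b)/L² = 10·(16/3)·(2·(8/3)-(16/3))/8² = 0 kN·m
  R_B = -6M₀ab/L³ = -6·10·(8/3)·(16/3)/8³ = -5/3 kN
  M_B = M₀a(2b-a)/L² = 10·(8/3)·(2·(16/3)-(8/3))/8² = 10/3 kN·m
Load 2 — triangular load w₀=5 kN/m (0→w₀ over full span):
  R_A = 3w₀L/20 = 3·5·8/20 = 6 kN
  M_A = w₀L²/30 = 5·8²/30 = 32/3 kN·m
  R_B = 7w₀L/20 = 7·5·8/20 = 14 kN
  M_B = -w₀L²/20 = -5·8²/20 = -16 kN·m
Load 3 — point force P=-5 kN at a=4 m (b=L-a=4):
  R_A = Pb²(3a+b)/L³ = (-5)·4²·(3·4+4)/8³ = -5/2 kN
  M_A = Pab²/L² = (-5)·4·4²/8² = -5 kN·m
  R_B = Pa²(a+3b)/L³ = (-5)·4²·(4+3·4)/8³ = -5/2 kN
  M_B = -Pa²b/L² = -(-5)·4²·4/8² = 5 kN·m
Load 4 — applied couple M₀=14 kN·m at a=24/5 m (b=L-a=16/5):
  R_A = 6M₀ab/L³ = 6·14·(24/5)·(16/5)/8³ = 63/25 kN
  M_A = M₀b(2a-b)/L² = 14·(16/5)·(2·(24/5)-(16/5))/8² = 112/25 kN·m
  R_B = -6M₀ab/L³ = -6·14·(24/5)·(16/5)/8³ = -63/25 kN
  M_B = M₀a(2b-a)/L² = 14·(24/5)·(2·(16/5)-(24/5))/8² = 42/25 kN·m
Superposition: R_A = 1153/150 kN, M_A = 761/75 kN·m, R_B = 1097/150 kN, M_B = -449/75 kN·m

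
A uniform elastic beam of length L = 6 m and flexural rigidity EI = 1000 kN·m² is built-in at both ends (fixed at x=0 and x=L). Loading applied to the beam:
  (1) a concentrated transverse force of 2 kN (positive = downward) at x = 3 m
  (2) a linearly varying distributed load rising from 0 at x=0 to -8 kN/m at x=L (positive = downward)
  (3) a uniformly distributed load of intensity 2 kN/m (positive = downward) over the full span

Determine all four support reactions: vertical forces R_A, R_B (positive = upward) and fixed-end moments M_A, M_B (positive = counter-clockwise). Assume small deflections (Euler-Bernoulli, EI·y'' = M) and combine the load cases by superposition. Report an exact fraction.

R_A = -1/5 kN, M_A = -21/10 kN·m, R_B = -49/5 kN, M_B = 69/10 kN·m

Load 1 — point force P=2 kN at a=3 m (b=L-a=3):
  R_A = Pb²(3a+b)/L³ = 2·3²·(3·3+3)/6³ = 1 kN
  M_A = Pab²/L² = 2·3·3²/6² = 3/2 kN·m
  R_B = Pa²(a+3b)/L³ = 2·3²·(3+3·3)/6³ = 1 kN
  M_B = -Pa²b/L² = -2·3²·3/6² = -3/2 kN·m
Load 2 — triangular load w₀=-8 kN/m (0→w₀ over full span):
  R_A = 3w₀L/20 = 3·(-8)·6/20 = -36/5 kN
  M_A = w₀L²/30 = (-8)·6²/30 = -48/5 kN·m
  R_B = 7w₀L/20 = 7·(-8)·6/20 = -84/5 kN
  M_B = -w₀L²/20 = -(-8)·6²/20 = 72/5 kN·m
Load 3 — uniform load w=2 kN/m over full span:
  R_A = wL/2 = 2·6/2 = 6 kN
  M_A = wL²/12 = 2·6²/12 = 6 kN·m
  R_B = wL/2 = 2·6/2 = 6 kN
  M_B = -wL²/12 = -2·6²/12 = -6 kN·m
Superposition: R_A = -1/5 kN, M_A = -21/10 kN·m, R_B = -49/5 kN, M_B = 69/10 kN·m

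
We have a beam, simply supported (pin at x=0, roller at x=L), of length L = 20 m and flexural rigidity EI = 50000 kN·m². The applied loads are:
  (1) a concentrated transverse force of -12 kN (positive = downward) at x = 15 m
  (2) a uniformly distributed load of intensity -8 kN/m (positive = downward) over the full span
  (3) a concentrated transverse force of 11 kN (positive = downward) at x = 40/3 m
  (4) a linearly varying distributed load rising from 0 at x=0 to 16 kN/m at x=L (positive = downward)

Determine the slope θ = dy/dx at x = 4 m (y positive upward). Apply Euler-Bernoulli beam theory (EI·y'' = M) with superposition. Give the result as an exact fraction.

θ(4) = 13603/40500000 rad

Load 1 — point force P=-12 kN at a=15 m (b=L-a=5):
  θ_1 = -Pb(L²-b²-3x²)/(6LEI)  [x≤a] = -(-12)·5·(20²-5²-3·4²)/(6·20·50000) = 327/100000 rad
Load 2 — uniform load w=-8 kN/m over full span:
  θ_2 = -w(L³-6Lx²+4x³)/(24EI) = -(-8)·(20³-6·20·4²+4·4³)/(24·50000) = 132/3125 rad
Load 3 — point force P=11 kN at a=40/3 m (b=L-a=20/3):
  θ_3 = -Pb(L²-b²-3x²)/(6LEI)  [x≤a] = -11·(20/3)·(20²-(20/3)²-3·4²)/(6·20·50000) = -1903/506250 rad
Load 4 — triangular load w₀=16 kN/m (0→w₀ over full span):
  θ_4 = -w₀(7L⁴-30L²x²+15x⁴)/(360LEI) = -16·(7·20⁴-30·20²·4²+15·4⁴)/(360·20·50000) = -5824/140625 rad
Superposition: θ = Σ θ_i = 13603/40500000 rad ≈ 0.000336 rad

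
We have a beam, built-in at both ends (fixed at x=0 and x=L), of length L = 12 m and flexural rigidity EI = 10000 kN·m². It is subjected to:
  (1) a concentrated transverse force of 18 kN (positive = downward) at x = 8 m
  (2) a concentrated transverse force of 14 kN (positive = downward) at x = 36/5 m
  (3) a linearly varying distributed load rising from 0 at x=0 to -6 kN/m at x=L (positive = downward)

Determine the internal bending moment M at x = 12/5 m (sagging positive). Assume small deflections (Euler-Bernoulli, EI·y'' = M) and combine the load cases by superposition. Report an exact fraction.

M(12/5) = -3168/625 kN·m

Load 1 — point force P=18 kN at a=8 m (b=L-a=4):
  M_1 = Pb²(3a+b)x/L³ - Pab²/L²  [x≤a] = 18·4²·(3·8+4)·(12/5)/12³ - 18·8·4²/12² = -24/5 kN·m
Load 2 — point force P=14 kN at a=36/5 m (b=L-a=24/5):
  M_2 = Pb²(3a+b)x/L³ - Pab²/L²  [x≤a] = 14·(24/5)²·(3·(36/5)+(24/5))·(12/5)/12³ - 14·(36/5)·(24/5)²/12² = -2688/625 kN·m
Load 3 — triangular load w₀=-6 kN/m (0→w₀ over full span):
  M_3 = 3w₀Lx/20 - w₀L²/30 - w₀x³/(6L) = 3·(-6)·12·(12/5)/20 - (-6)·12²/30 - (-6)·(12/5)³/(6·12) = 504/125 kN·m
Superposition: M = Σ M_i = -3168/625 kN·m ≈ -5.068800 kN·m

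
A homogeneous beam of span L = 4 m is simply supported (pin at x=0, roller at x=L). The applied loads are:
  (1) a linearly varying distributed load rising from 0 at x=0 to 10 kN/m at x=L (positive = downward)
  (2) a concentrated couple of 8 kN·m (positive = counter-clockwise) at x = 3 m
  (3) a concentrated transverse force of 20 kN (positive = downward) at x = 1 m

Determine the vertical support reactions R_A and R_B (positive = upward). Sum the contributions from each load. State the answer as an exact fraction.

R_A = 71/3 kN, R_B = 49/3 kN

Load 1 — triangular load w₀=10 kN/m (0→w₀ over full span):
  R_A = w₀L/6 = 10·4/6 = 20/3 kN
  R_B = w₀L/3 = 10·4/3 = 40/3 kN
Load 2 — applied couple M₀=8 kN·m at a=3 m (b=L-a=1):
  R_A = M₀/L = 8/4 = 2 kN
  R_B = -M₀/L = -8/4 = -2 kN
Load 3 — point force P=20 kN at a=1 m (b=L-a=3):
  R_A = Pb/L = 20·3/4 = 15 kN
  R_B = Pa/L = 20·1/4 = 5 kN
Superposition: R_A = 71/3 kN, R_B = 49/3 kN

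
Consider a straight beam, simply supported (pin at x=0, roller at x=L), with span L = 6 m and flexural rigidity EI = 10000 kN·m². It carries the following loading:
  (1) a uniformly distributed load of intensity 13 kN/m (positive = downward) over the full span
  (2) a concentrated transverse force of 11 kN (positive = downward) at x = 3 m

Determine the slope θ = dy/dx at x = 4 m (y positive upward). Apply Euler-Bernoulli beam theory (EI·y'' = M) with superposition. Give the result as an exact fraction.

Load 1 — uniform load w=13 kN/m over full span:
  θ_1 = -w(L³-6Lx²+4x³)/(24EI) = -13·(6³-6·6·4²+4·4³)/(24·10000) = 169/30000 rad
Load 2 — point force P=11 kN at a=3 m (b=L-a=3):
  θ_2 = -Pa(2L²-6Lx+3x²+a²)/(6LEI)  [x>a] = -11·3·(2·6²-6·6·4+3·4²+3²)/(6·6·10000) = 11/8000 rad
Superposition: θ = Σ θ_i = 841/120000 rad ≈ 0.007008 rad

θ(4) = 841/120000 rad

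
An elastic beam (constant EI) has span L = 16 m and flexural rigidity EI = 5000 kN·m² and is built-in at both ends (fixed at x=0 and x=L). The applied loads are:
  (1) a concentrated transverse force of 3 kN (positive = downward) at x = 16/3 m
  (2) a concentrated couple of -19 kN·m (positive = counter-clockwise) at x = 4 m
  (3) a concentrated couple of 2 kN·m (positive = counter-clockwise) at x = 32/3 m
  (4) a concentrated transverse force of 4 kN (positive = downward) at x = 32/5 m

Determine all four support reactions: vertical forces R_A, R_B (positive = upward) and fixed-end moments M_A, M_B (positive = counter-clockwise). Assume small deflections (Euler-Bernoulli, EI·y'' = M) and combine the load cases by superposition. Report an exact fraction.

R_A = 524873/144000 kN, M_A = 370013/18000 kN·m, R_B = 483127/144000 kN, M_B = -281467/18000 kN·m

Load 1 — point force P=3 kN at a=16/3 m (b=L-a=32/3):
  R_A = Pb²(3a+b)/L³ = 3·(32/3)²·(3·(16/3)+(32/3))/16³ = 20/9 kN
  M_A = Pab²/L² = 3·(16/3)·(32/3)²/16² = 64/9 kN·m
  R_B = Pa²(a+3b)/L³ = 3·(16/3)²·((16/3)+3·(32/3))/16³ = 7/9 kN
  M_B = -Pa²b/L² = -3·(16/3)²·(32/3)/16² = -32/9 kN·m
Load 2 — applied couple M₀=-19 kN·m at a=4 m (b=L-a=12):
  R_A = 6M₀ab/L³ = 6·(-19)·4·12/16³ = -171/128 kN
  M_A = M₀b(2a-b)/L² = (-19)·12·(2·4-12)/16² = 57/16 kN·m
  R_B = -6M₀ab/L³ = -6·(-19)·4·12/16³ = 171/128 kN
  M_B = M₀a(2b-a)/L² = (-19)·4·(2·12-4)/16² = -95/16 kN·m
Load 3 — applied couple M₀=2 kN·m at a=32/3 m (b=L-a=16/3):
  R_A = 6M₀ab/L³ = 6·2·(32/3)·(16/3)/16³ = 1/6 kN
  M_A = M₀b(2a-b)/L² = 2·(16/3)·(2·(32/3)-(16/3))/16² = 2/3 kN·m
  R_B = -6M₀ab/L³ = -6·2·(32/3)·(16/3)/16³ = -1/6 kN
  M_B = M₀a(2b-a)/L² = 2·(32/3)·(2·(16/3)-(32/3))/16² = 0 kN·m
Load 4 — point force P=4 kN at a=32/5 m (b=L-a=48/5):
  R_A = Pb²(3a+b)/L³ = 4·(48/5)²·(3·(32/5)+(48/5))/16³ = 324/125 kN
  M_A = Pab²/L² = 4·(32/5)·(48/5)²/16² = 1152/125 kN·m
  R_B = Pa²(a+3b)/L³ = 4·(32/5)²·((32/5)+3·(48/5))/16³ = 176/125 kN
  M_B = -Pa²b/L² = -4·(32/5)²·(48/5)/16² = -768/125 kN·m
Superposition: R_A = 524873/144000 kN, M_A = 370013/18000 kN·m, R_B = 483127/144000 kN, M_B = -281467/18000 kN·m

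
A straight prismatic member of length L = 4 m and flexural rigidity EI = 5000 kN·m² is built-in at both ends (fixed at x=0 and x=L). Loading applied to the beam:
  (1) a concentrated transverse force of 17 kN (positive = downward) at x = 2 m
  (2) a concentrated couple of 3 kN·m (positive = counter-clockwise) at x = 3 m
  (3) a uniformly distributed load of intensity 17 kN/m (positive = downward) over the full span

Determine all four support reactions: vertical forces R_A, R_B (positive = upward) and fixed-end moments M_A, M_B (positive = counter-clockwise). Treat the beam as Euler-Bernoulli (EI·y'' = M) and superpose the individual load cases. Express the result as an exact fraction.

R_A = 1387/32 kN, M_A = 1541/48 kN·m, R_B = 1333/32 kN, M_B = -1523/48 kN·m

Load 1 — point force P=17 kN at a=2 m (b=L-a=2):
  R_A = Pb²(3a+b)/L³ = 17·2²·(3·2+2)/4³ = 17/2 kN
  M_A = Pab²/L² = 17·2·2²/4² = 17/2 kN·m
  R_B = Pa²(a+3b)/L³ = 17·2²·(2+3·2)/4³ = 17/2 kN
  M_B = -Pa²b/L² = -17·2²·2/4² = -17/2 kN·m
Load 2 — applied couple M₀=3 kN·m at a=3 m (b=L-a=1):
  R_A = 6M₀ab/L³ = 6·3·3·1/4³ = 27/32 kN
  M_A = M₀b(2a-b)/L² = 3·1·(2·3-1)/4² = 15/16 kN·m
  R_B = -6M₀ab/L³ = -6·3·3·1/4³ = -27/32 kN
  M_B = M₀a(2b-a)/L² = 3·3·(2·1-3)/4² = -9/16 kN·m
Load 3 — uniform load w=17 kN/m over full span:
  R_A = wL/2 = 17·4/2 = 34 kN
  M_A = wL²/12 = 17·4²/12 = 68/3 kN·m
  R_B = wL/2 = 17·4/2 = 34 kN
  M_B = -wL²/12 = -17·4²/12 = -68/3 kN·m
Superposition: R_A = 1387/32 kN, M_A = 1541/48 kN·m, R_B = 1333/32 kN, M_B = -1523/48 kN·m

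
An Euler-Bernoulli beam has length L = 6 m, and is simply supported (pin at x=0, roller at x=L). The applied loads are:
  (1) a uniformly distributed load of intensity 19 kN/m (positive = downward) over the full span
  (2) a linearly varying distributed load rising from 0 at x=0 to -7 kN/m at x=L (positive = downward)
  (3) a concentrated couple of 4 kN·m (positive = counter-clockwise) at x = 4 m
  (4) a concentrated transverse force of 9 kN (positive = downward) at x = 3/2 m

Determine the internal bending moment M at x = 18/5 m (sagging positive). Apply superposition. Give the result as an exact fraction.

M(18/5) = 9219/125 kN·m

Load 1 — uniform load w=19 kN/m over full span:
  M_1 = wx(L-x)/2 = 19·(18/5)·(6-(18/5))/2 = 2052/25 kN·m
Load 2 — triangular load w₀=-7 kN/m (0→w₀ over full span):
  M_2 = w₀Lx/6 - w₀x³/(6L) = (-7)·6·(18/5)/6 - (-7)·(18/5)³/(6·6) = -2016/125 kN·m
Load 3 — applied couple M₀=4 kN·m at a=4 m (b=L-a=2):
  M_3 = M₀x/L  [x≤a] = 4·(18/5)/6 = 12/5 kN·m
Load 4 — point force P=9 kN at a=3/2 m (b=L-a=9/2):
  M_4 = Pa(L-x)/L  [x>a] = 9·(3/2)·(6-(18/5))/6 = 27/5 kN·m
Superposition: M = Σ M_i = 9219/125 kN·m ≈ 73.752000 kN·m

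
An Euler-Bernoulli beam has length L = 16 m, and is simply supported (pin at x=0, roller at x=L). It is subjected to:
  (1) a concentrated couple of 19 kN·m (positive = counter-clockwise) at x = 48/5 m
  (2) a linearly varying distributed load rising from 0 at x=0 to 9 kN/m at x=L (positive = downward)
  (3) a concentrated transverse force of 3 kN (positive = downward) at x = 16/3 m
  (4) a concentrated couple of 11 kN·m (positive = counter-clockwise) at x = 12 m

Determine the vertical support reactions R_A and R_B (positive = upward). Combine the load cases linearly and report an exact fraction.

Load 1 — applied couple M₀=19 kN·m at a=48/5 m (b=L-a=32/5):
  R_A = M₀/L = 19/16 kN
  R_B = -M₀/L = -19/16 kN
Load 2 — triangular load w₀=9 kN/m (0→w₀ over full span):
  R_A = w₀L/6 = 9·16/6 = 24 kN
  R_B = w₀L/3 = 9·16/3 = 48 kN
Load 3 — point force P=3 kN at a=16/3 m (b=L-a=32/3):
  R_A = Pb/L = 3·(32/3)/16 = 2 kN
  R_B = Pa/L = 3·(16/3)/16 = 1 kN
Load 4 — applied couple M₀=11 kN·m at a=12 m (b=L-a=4):
  R_A = M₀/L = 11/16 kN
  R_B = -M₀/L = -11/16 kN
Superposition: R_A = 223/8 kN, R_B = 377/8 kN

R_A = 223/8 kN, R_B = 377/8 kN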